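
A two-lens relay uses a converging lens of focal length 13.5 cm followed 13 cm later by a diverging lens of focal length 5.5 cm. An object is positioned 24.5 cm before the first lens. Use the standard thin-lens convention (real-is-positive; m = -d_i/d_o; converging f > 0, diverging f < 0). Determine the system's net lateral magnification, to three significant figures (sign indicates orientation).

Applying the thin-lens equation to the first lens, 1/13.5 = 1/24.5 + 1/d_i1, which gives d_i1 = 30.068 cm.
Its lateral magnification is m_1 = -d_i1/d_o1 = -(30.068)/24.5 = -1.2273.
Since 30.068 cm > 13 cm, the first image lies past the second lens and serves as a virtual object: d_o2 = L - d_i1 = -17.068 cm.
Applying the thin-lens equation again with f_2 = -5.5 cm and d_o2 = -17.068 cm gives d_i2 = -8.115 cm.
m_2 = -(-8.115)/(-17.068) = -0.4754.
Total m = m_1 x m_2 = (-1.2273)(-0.4754) = 0.5835.

0.583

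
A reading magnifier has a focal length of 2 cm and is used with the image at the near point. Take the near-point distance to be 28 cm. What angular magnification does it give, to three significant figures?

15.0

M = 1 + D/f = 1 + 28/2 = 15.000.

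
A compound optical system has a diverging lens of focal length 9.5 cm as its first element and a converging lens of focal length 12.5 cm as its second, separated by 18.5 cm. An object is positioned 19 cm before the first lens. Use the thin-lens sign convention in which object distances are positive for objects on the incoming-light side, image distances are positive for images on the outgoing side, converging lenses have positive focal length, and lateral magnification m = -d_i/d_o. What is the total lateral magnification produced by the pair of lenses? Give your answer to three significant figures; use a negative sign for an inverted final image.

-0.338

Applying the thin-lens equation to the first lens, 1/(-9.5) = 1/19 + 1/d_i1, which gives d_i1 = -6.333 cm.
Its lateral magnification is m_1 = -d_i1/d_o1 = -(-6.333)/19 = 0.3333.
The intermediate image is virtual, 6.333 cm to the left of lens 1, so d_o2 = L - d_i1 = 18.5 - (-6.333) = 24.833 cm.
Applying the thin-lens equation again with f_2 = 12.5 cm and d_o2 = 24.833 cm gives d_i2 = 25.169 cm.
m_2 = -(25.169)/(24.833) = -1.0135.
Overall magnification: m = m_1 m_2 = -0.3378.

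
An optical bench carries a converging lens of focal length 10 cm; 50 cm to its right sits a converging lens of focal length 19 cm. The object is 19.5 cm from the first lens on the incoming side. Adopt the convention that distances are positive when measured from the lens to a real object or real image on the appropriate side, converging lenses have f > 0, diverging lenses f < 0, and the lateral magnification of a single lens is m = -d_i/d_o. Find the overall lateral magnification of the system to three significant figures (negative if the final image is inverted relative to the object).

Lens 1: 1/d_i1 = 1/f_1 - 1/d_o1 = 1/10 - 1/19.5 = 0.04872 cm^-1, so d_i1 = 20.526 cm.
m_1 = -(20.526)/19.5 = -1.0526.
The intermediate image is 20.526 cm to the right of lens 1, so d_o2 = L - d_i1 = 50 - 20.526 = 29.474 cm.
Lens 2: 1/d_i2 = 1/f_2 - 1/d_o2 = 1/19 - 1/(29.474) = 0.01870 cm^-1, so d_i2 = 53.467 cm.
m_2 = -(53.467)/(29.474) = -1.8141.
The system's lateral magnification is m_1 m_2 = (-1.0526)(-1.8141) = 1.9095.

1.91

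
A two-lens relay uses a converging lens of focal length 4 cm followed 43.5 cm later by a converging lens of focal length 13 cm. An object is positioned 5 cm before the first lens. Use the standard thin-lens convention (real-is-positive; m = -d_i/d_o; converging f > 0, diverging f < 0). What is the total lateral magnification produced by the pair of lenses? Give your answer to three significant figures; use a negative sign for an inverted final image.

Lens 1: 1/d_i1 = 1/f_1 - 1/d_o1 = 1/4 - 1/5 = 0.05000 cm^-1, so d_i1 = 20.000 cm.
m_1 = -(20.000)/5 = -4.0000.
That image sits 23.500 cm in front of the second lens, so d_o2 = 23.500 cm.
Lens 2: 1/d_i2 = 1/f_2 - 1/d_o2 = 1/13 - 1/(23.500) = 0.03437 cm^-1, so d_i2 = 29.095 cm.
m_2 = -(29.095)/(23.500) = -1.2381.
Total m = m_1 x m_2 = (-4.0000)(-1.2381) = 4.9524.

4.95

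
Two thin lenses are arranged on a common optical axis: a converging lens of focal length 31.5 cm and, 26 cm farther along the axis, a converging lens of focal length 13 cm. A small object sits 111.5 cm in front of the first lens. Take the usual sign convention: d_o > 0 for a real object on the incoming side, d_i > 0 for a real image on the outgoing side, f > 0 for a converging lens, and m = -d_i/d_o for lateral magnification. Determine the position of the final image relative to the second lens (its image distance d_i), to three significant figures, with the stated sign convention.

7.53 cm

Lens 1: 1/d_i1 = 1/f_1 - 1/d_o1 = 1/31.5 - 1/111.5 = 0.02278 cm^-1, so d_i1 = 43.903 cm.
Since 43.903 cm > 26 cm, the first image lies past the second lens and serves as a virtual object: d_o2 = L - d_i1 = -17.903 cm.
Lens 2: 1/d_i2 = 1/f_2 - 1/d_o2 = 1/13 - 1/(-17.903) = 0.13278 cm^-1, so d_i2 = 7.531 cm.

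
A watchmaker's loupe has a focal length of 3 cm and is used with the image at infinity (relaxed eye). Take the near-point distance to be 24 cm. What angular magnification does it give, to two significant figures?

8.0

M = D/f = 24/3 = 8.000.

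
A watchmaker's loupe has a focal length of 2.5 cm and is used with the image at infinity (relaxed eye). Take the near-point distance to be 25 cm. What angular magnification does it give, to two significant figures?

10

M = D/f = 25/2.5 = 10.000.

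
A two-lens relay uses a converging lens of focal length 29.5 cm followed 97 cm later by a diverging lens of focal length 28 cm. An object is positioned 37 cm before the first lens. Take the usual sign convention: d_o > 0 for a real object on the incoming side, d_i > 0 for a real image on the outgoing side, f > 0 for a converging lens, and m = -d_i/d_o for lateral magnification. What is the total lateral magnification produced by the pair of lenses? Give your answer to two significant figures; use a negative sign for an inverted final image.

5.4

First lens: d_i1 = 1/(1/29.5 - 1/37) = 145.533 cm.
m_1 = -(145.533)/37 = -3.9333.
Since 145.533 cm > 97 cm, the first image lies past the second lens and serves as a virtual object: d_o2 = L - d_i1 = -48.533 cm.
Second lens: d_i2 = 1/(1/(-28) - 1/(-48.533)) = -66.182 cm.
m_2 = -(-66.182)/(-48.533) = -1.3636.
Total m = m_1 x m_2 = (-3.9333)(-1.3636) = 5.3636.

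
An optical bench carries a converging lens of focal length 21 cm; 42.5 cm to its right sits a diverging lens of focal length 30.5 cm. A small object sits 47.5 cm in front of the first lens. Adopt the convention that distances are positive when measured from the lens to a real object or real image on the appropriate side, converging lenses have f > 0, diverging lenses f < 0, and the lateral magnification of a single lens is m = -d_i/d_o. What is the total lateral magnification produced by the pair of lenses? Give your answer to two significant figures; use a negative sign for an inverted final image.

Lens 1: 1/d_i1 = 1/f_1 - 1/d_o1 = 1/21 - 1/47.5 = 0.02657 cm^-1, so d_i1 = 37.642 cm.
m_1 = -(37.642)/47.5 = -0.7925.
The intermediate image is 37.642 cm to the right of lens 1, so d_o2 = L - d_i1 = 42.5 - 37.642 = 4.858 cm.
Lens 2: 1/d_i2 = 1/f_2 - 1/d_o2 = 1/(-30.5) - 1/(4.858) = -0.23861 cm^-1, so d_i2 = -4.191 cm.
m_2 = -(-4.191)/(4.858) = 0.8626.
Overall magnification: m = m_1 m_2 = -0.6836.

-0.68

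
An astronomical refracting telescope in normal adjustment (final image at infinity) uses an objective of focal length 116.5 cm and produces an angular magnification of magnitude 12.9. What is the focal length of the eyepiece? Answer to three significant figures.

9.03 cm

|M| = f_obj/f_eye, so f_eye = f_obj/|M| = 116.5/12.9 = 9.031 cm.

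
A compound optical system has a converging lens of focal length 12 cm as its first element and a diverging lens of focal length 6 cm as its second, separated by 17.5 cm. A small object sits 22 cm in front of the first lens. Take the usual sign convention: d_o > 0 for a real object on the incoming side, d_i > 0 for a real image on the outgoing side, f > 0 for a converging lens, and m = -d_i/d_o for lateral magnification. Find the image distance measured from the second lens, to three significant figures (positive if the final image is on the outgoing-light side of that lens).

-18.4 cm

Applying the thin-lens equation to the first lens, 1/12 = 1/22 + 1/d_i1, which gives d_i1 = 26.400 cm.
Since 26.400 cm > 17.5 cm, the first image lies past the second lens and serves as a virtual object: d_o2 = L - d_i1 = -8.900 cm.
Applying the thin-lens equation again with f_2 = -6 cm and d_o2 = -8.900 cm gives d_i2 = -18.414 cm.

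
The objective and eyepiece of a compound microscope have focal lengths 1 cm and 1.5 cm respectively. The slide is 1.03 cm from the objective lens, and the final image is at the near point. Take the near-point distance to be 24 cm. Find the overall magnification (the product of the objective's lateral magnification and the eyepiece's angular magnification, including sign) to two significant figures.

Objective: 1/d_i = 1/f_obj - 1/d_o = 1/1 - 1/1.03 = 0.02913 cm^-1, so d_i = 34.333 cm.
m_obj = -d_i/d_o = -34.333/1.03 = -33.333.
Eyepiece angular magnification (image at near point): M_eye = 1 + D/f_e = 1 + 24/1.5 = 17.000.
Overall M = m_obj x M_eye = (-33.333)(17.000) = -566.67.

-570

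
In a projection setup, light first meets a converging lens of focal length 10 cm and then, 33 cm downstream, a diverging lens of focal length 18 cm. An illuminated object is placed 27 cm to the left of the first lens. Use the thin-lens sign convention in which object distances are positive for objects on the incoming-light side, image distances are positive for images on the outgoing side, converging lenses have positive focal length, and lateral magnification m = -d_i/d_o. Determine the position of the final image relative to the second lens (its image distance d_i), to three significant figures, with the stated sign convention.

Applying the thin-lens equation to the first lens, 1/10 = 1/27 + 1/d_i1, which gives d_i1 = 15.882 cm.
The intermediate image is 15.882 cm to the right of lens 1, so d_o2 = L - d_i1 = 33 - 15.882 = 17.118 cm.
Applying the thin-lens equation again with f_2 = -18 cm and d_o2 = 17.118 cm gives d_i2 = -8.774 cm.

-8.77 cm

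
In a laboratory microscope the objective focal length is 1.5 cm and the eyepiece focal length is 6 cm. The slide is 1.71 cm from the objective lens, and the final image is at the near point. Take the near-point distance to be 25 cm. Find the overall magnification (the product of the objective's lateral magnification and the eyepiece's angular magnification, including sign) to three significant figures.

Objective: 1/d_i = 1/f_obj - 1/d_o = 1/1.5 - 1/1.71 = 0.08187 cm^-1, so d_i = 12.214 cm.
m_obj = -d_i/d_o = -12.214/1.71 = -7.143.
Eyepiece angular magnification (image at near point): M_eye = 1 + D/f_e = 1 + 25/6 = 5.167.
Overall M = m_obj x M_eye = (-7.143)(5.167) = -36.90.

-36.9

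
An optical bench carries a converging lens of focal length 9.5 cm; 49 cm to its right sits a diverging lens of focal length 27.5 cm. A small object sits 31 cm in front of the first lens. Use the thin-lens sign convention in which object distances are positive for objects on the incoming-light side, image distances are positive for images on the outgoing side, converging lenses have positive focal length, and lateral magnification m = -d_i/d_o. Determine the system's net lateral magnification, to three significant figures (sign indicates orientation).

First lens: d_i1 = 1/(1/9.5 - 1/31) = 13.698 cm.
m_1 = -(13.698)/31 = -0.4419.
That image sits 35.302 cm in front of the second lens, so d_o2 = 35.302 cm.
Second lens: d_i2 = 1/(1/(-27.5) - 1/(35.302)) = -15.458 cm.
m_2 = -(-15.458)/(35.302) = 0.4379.
Total m = m_1 x m_2 = (-0.4419)(0.4379) = -0.1935.

-0.193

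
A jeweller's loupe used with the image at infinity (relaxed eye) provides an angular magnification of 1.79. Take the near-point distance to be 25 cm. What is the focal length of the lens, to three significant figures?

14.0 cm

For the image at infinity, M = D/f.
f = D/M = 25/1.79 = 13.966 cm.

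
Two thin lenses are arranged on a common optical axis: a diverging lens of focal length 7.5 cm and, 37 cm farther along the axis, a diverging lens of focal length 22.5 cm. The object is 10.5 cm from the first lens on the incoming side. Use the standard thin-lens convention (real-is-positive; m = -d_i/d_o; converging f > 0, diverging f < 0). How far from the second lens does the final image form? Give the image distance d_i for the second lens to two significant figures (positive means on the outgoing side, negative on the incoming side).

-15 cm

Applying the thin-lens equation to the first lens, 1/(-7.5) = 1/10.5 + 1/d_i1, which gives d_i1 = -4.375 cm.
With d_i1 < 0 the first image is virtual and lies on the object side; the object distance for lens 2 is d_o2 = 37 - (-4.375) = 41.375 cm.
Applying the thin-lens equation again with f_2 = -22.5 cm and d_o2 = 41.375 cm gives d_i2 = -14.574 cm.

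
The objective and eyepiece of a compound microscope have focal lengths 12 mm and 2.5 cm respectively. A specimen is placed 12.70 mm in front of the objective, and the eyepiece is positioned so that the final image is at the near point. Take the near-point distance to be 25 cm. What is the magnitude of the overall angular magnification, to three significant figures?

189

Convert to cm: f_obj = 12 mm = 1.2 cm; d_o = 12.70 mm = 1.27 cm.
Objective: 1/d_i = 1/f_obj - 1/d_o = 1/1.2 - 1/1.27 = 0.04593 cm^-1, so d_i = 21.771 cm.
m_obj = -d_i/d_o = -21.771/1.27 = -17.143.
Eyepiece angular magnification (image at near point): M_eye = 1 + D/f_e = 1 + 25/2.5 = 11.000.
Overall M = m_obj x M_eye = (-17.143)(11.000) = -188.57.
|M| = 188.57.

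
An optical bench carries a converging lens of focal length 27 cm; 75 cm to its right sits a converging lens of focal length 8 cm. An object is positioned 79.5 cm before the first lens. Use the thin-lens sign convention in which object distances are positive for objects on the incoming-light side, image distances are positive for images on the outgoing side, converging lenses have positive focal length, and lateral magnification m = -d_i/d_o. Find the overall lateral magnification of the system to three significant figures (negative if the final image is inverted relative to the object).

0.158

Lens 1: 1/d_i1 = 1/f_1 - 1/d_o1 = 1/27 - 1/79.5 = 0.02446 cm^-1, so d_i1 = 40.886 cm.
m_1 = -(40.886)/79.5 = -0.5143.
Object distance for lens 2: d_o2 = 75 - 40.886 = 34.114 cm.
Lens 2: 1/d_i2 = 1/f_2 - 1/d_o2 = 1/8 - 1/(34.114) = 0.09569 cm^-1, so d_i2 = 10.451 cm.
m_2 = -(10.451)/(34.114) = -0.3063.
The system's lateral magnification is m_1 m_2 = (-0.5143)(-0.3063) = 0.1575.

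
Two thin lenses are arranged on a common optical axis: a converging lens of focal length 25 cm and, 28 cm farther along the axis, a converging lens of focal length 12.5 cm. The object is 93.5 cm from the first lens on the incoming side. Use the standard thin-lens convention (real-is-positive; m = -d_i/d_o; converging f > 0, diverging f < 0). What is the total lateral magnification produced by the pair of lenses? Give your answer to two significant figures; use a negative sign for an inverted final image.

Lens 1: 1/d_i1 = 1/f_1 - 1/d_o1 = 1/25 - 1/93.5 = 0.02930 cm^-1, so d_i1 = 34.124 cm.
m_1 = -(34.124)/93.5 = -0.3650.
Since 34.124 cm > 28 cm, the first image lies past the second lens and serves as a virtual object: d_o2 = L - d_i1 = -6.124 cm.
Lens 2: 1/d_i2 = 1/f_2 - 1/d_o2 = 1/12.5 - 1/(-6.124) = 0.24329 cm^-1, so d_i2 = 4.110 cm.
m_2 = -(4.110)/(-6.124) = 0.6712.
Total m = m_1 x m_2 = (-0.3650)(0.6712) = -0.2450.

-0.24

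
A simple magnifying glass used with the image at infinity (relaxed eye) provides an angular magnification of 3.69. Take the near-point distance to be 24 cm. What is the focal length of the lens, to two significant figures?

For the image at infinity, M = D/f.
f = D/M = 24/3.69 = 6.504 cm.

6.5 cm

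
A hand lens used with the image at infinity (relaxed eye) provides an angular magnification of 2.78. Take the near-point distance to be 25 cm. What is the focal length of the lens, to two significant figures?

For the image at infinity, M = D/f.
f = D/M = 25/2.78 = 8.993 cm.

9.0 cm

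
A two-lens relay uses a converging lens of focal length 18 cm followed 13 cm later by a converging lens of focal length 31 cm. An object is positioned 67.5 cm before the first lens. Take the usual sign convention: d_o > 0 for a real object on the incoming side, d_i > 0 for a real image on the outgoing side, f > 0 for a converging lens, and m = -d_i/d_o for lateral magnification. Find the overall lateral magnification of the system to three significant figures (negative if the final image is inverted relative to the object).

-0.265

Applying the thin-lens equation to the first lens, 1/18 = 1/67.5 + 1/d_i1, which gives d_i1 = 24.545 cm.
Its lateral magnification is m_1 = -d_i1/d_o1 = -(24.545)/67.5 = -0.3636.
This image would form 24.545 cm past lens 1, i.e. 11.545 cm beyond lens 2, so it is a virtual object for lens 2: d_o2 = 13 - 24.545 = -11.545 cm.
Applying the thin-lens equation again with f_2 = 31 cm and d_o2 = -11.545 cm gives d_i2 = 8.412 cm.
m_2 = -(8.412)/(-11.545) = 0.7286.
Overall magnification: m = m_1 m_2 = -0.2650.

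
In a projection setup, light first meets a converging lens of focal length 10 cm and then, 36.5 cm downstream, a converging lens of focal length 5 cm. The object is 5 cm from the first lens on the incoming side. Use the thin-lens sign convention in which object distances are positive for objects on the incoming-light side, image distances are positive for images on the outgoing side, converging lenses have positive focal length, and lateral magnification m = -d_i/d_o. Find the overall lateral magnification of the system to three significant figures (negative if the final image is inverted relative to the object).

Applying the thin-lens equation to the first lens, 1/10 = 1/5 + 1/d_i1, which gives d_i1 = -10.000 cm.
Its lateral magnification is m_1 = -d_i1/d_o1 = -(-10.000)/5 = 2.0000.
The intermediate image is virtual, 10.000 cm to the left of lens 1, so d_o2 = L - d_i1 = 36.5 - (-10.000) = 46.500 cm.
Applying the thin-lens equation again with f_2 = 5 cm and d_o2 = 46.500 cm gives d_i2 = 5.602 cm.
m_2 = -(5.602)/(46.500) = -0.1205.
Total m = m_1 x m_2 = (2.0000)(-0.1205) = -0.2410.

-0.241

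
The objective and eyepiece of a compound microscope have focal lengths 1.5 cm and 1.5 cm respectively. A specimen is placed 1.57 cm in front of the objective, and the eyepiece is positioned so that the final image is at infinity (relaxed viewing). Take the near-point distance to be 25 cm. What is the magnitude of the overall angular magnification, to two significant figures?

Objective: 1/d_i = 1/f_obj - 1/d_o = 1/1.5 - 1/1.57 = 0.02972 cm^-1, so d_i = 33.643 cm.
m_obj = -d_i/d_o = -33.643/1.57 = -21.429.
Eyepiece angular magnification (image at infinity): M_eye = D/f_e = 25/1.5 = 16.667.
Overall M = m_obj x M_eye = (-21.429)(16.667) = -357.14.
|M| = 357.14.

360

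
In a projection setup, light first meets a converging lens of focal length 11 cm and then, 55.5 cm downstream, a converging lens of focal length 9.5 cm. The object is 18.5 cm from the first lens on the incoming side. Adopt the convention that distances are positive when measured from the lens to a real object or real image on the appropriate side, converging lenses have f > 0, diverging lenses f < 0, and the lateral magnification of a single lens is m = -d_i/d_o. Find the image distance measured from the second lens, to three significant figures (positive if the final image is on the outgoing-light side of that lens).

Applying the thin-lens equation to the first lens, 1/11 = 1/18.5 + 1/d_i1, which gives d_i1 = 27.133 cm.
The intermediate image is 27.133 cm to the right of lens 1, so d_o2 = L - d_i1 = 55.5 - 27.133 = 28.367 cm.
Applying the thin-lens equation again with f_2 = 9.5 cm and d_o2 = 28.367 cm gives d_i2 = 14.284 cm.

14.3 cm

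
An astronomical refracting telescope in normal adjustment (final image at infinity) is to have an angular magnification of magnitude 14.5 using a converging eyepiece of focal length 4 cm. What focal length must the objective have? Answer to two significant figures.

58 cm

|M| = f_obj/|f_eye|, so f_obj = |M| x |f_eye| = 14.5 x 4 = 58.000 cm.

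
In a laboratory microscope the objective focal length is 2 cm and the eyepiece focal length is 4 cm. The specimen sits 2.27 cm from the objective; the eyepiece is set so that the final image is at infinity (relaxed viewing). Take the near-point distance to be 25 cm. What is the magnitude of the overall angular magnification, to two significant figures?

46

Objective: 1/d_i = 1/f_obj - 1/d_o = 1/2 - 1/2.27 = 0.05947 cm^-1, so d_i = 16.815 cm.
m_obj = -d_i/d_o = -16.815/2.27 = -7.407.
Eyepiece angular magnification (image at infinity): M_eye = D/f_e = 25/4 = 6.250.
Overall M = m_obj x M_eye = (-7.407)(6.250) = -46.30.
|M| = 46.30.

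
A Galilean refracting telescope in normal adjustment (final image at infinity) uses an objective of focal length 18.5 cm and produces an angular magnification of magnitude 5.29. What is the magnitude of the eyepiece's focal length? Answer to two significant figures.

|M| = f_obj/|f_eye|, so |f_eye| = f_obj/|M| = 18.5/5.29 = 3.497 cm.
(The eyepiece is diverging, so its signed focal length is -3.497 cm.)

3.5 cm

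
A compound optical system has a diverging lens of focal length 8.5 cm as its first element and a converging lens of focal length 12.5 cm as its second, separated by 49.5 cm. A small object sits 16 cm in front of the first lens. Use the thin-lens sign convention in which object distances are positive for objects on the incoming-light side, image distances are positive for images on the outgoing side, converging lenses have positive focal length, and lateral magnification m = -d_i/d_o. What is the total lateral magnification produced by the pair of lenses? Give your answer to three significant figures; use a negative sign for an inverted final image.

-0.102

Lens 1: 1/d_i1 = 1/f_1 - 1/d_o1 = 1/(-8.5) - 1/16 = -0.18015 cm^-1, so d_i1 = -5.551 cm.
m_1 = -(-5.551)/16 = 0.3469.
The intermediate image is virtual, 5.551 cm to the left of lens 1, so d_o2 = L - d_i1 = 49.5 - (-5.551) = 55.051 cm.
Lens 2: 1/d_i2 = 1/f_2 - 1/d_o2 = 1/12.5 - 1/(55.051) = 0.06184 cm^-1, so d_i2 = 16.172 cm.
m_2 = -(16.172)/(55.051) = -0.2938.
The system's lateral magnification is m_1 m_2 = (0.3469)(-0.2938) = -0.1019.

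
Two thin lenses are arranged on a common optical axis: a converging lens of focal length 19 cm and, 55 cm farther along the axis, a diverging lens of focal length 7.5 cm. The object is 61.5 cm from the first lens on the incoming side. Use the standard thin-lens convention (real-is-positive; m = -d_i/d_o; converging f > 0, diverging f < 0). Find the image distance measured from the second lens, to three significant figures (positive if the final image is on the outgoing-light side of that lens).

First lens: d_i1 = 1/(1/19 - 1/61.5) = 27.494 cm.
The intermediate image is 27.494 cm to the right of lens 1, so d_o2 = L - d_i1 = 55 - 27.494 = 27.506 cm.
Second lens: d_i2 = 1/(1/(-7.5) - 1/(27.506)) = -5.893 cm.

-5.89 cm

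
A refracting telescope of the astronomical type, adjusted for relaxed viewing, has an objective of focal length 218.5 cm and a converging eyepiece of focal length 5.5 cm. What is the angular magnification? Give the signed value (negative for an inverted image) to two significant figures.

M = -f_obj/f_eye = -218.5/(5.5) = -39.727.

-40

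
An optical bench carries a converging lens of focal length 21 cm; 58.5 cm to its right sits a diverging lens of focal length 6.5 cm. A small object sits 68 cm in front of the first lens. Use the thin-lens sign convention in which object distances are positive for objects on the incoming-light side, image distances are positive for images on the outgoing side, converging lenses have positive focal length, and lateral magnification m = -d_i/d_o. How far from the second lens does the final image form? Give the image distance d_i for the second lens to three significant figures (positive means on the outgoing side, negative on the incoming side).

-5.28 cm

First lens: d_i1 = 1/(1/21 - 1/68) = 30.383 cm.
That image sits 28.117 cm in front of the second lens, so d_o2 = 28.117 cm.
Second lens: d_i2 = 1/(1/(-6.5) - 1/(28.117)) = -5.280 cm.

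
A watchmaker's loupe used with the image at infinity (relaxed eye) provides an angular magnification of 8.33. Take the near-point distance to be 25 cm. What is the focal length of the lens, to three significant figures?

For the image at infinity, M = D/f.
f = D/M = 25/8.33 = 3.001 cm.

3.00 cm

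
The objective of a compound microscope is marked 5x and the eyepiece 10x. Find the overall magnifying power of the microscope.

50

The overall magnification of a compound microscope is the product of the objective and eyepiece magnifications:
M = M_obj x M_eye = 5 x 10 = 50.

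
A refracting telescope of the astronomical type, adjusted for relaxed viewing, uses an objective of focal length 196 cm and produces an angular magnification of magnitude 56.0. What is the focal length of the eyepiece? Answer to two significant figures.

3.5 cm

|M| = f_obj/f_eye, so f_eye = f_obj/|M| = 196/56.0 = 3.500 cm.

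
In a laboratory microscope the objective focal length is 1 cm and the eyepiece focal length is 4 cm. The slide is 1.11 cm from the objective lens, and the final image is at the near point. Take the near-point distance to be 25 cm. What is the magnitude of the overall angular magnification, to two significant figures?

66

Objective: 1/d_i = 1/f_obj - 1/d_o = 1/1 - 1/1.11 = 0.09910 cm^-1, so d_i = 10.091 cm.
m_obj = -d_i/d_o = -10.091/1.11 = -9.091.
Eyepiece angular magnification (image at near point): M_eye = 1 + D/f_e = 1 + 25/4 = 7.250.
Overall M = m_obj x M_eye = (-9.091)(7.250) = -65.91.
|M| = 65.91.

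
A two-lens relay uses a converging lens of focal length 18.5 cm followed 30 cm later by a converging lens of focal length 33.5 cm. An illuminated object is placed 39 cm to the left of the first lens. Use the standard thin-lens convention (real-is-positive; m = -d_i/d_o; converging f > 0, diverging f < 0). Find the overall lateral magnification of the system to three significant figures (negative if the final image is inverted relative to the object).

Applying the thin-lens equation to the first lens, 1/18.5 = 1/39 + 1/d_i1, which gives d_i1 = 35.195 cm.
Its lateral magnification is m_1 = -d_i1/d_o1 = -(35.195)/39 = -0.9024.
Since 35.195 cm > 30 cm, the first image lies past the second lens and serves as a virtual object: d_o2 = L - d_i1 = -5.195 cm.
Applying the thin-lens equation again with f_2 = 33.5 cm and d_o2 = -5.195 cm gives d_i2 = 4.498 cm.
m_2 = -(4.498)/(-5.195) = 0.8657.
Total m = m_1 x m_2 = (-0.9024)(0.8657) = -0.7813.

-0.781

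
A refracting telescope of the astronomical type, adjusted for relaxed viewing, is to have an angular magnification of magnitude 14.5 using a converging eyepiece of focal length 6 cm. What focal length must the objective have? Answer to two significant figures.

|M| = f_obj/|f_eye|, so f_obj = |M| x |f_eye| = 14.5 x 6 = 87.000 cm.

87 cm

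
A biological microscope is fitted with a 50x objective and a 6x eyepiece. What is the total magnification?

300

The overall magnification of a compound microscope is the product of the objective and eyepiece magnifications:
M = M_obj x M_eye = 50 x 6 = 300.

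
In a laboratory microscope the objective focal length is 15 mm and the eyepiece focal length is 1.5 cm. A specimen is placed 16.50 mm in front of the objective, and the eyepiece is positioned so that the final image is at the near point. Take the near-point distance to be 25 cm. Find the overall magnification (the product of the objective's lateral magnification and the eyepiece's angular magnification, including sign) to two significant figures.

Convert to cm: f_obj = 15 mm = 1.5 cm; d_o = 16.50 mm = 1.65 cm.
Objective: 1/d_i = 1/f_obj - 1/d_o = 1/1.5 - 1/1.65 = 0.06061 cm^-1, so d_i = 16.500 cm.
m_obj = -d_i/d_o = -16.500/1.65 = -10.000.
Eyepiece angular magnification (image at near point): M_eye = 1 + D/f_e = 1 + 25/1.5 = 17.667.
Overall M = m_obj x M_eye = (-10.000)(17.667) = -176.67.

-180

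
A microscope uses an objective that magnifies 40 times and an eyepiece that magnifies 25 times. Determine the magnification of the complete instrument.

1000

The overall magnification of a compound microscope is the product of the objective and eyepiece magnifications:
M = M_obj x M_eye = 40 x 25 = 1000.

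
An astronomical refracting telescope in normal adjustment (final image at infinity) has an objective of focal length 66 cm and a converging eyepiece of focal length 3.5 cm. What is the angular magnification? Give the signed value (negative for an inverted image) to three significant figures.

M = -f_obj/f_eye = -66/(3.5) = -18.857.

-18.9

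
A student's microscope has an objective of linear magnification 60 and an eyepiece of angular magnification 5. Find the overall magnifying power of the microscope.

300

The overall magnification of a compound microscope is the product of the objective and eyepiece magnifications:
M = M_obj x M_eye = 60 x 5 = 300.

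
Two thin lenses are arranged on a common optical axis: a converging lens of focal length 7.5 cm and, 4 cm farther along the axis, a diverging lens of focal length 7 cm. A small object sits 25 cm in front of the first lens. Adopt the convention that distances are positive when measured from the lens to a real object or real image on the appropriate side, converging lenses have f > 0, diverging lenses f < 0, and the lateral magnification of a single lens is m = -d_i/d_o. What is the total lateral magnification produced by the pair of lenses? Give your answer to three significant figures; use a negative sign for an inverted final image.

Applying the thin-lens equation to the first lens, 1/7.5 = 1/25 + 1/d_i1, which gives d_i1 = 10.714 cm.
Its lateral magnification is m_1 = -d_i1/d_o1 = -(10.714)/25 = -0.4286.
Since 10.714 cm > 4 cm, the first image lies past the second lens and serves as a virtual object: d_o2 = L - d_i1 = -6.714 cm.
Applying the thin-lens equation again with f_2 = -7 cm and d_o2 = -6.714 cm gives d_i2 = 164.500 cm.
m_2 = -(164.500)/(-6.714) = 24.5000.
Overall magnification: m = m_1 m_2 = -10.5000.

-10.5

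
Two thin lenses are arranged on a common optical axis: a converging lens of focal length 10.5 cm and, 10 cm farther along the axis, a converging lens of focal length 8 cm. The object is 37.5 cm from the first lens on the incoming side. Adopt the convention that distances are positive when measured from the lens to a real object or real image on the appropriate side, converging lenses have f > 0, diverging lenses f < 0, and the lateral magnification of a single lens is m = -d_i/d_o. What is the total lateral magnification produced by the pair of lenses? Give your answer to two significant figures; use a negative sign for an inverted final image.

-0.25

Lens 1: 1/d_i1 = 1/f_1 - 1/d_o1 = 1/10.5 - 1/37.5 = 0.06857 cm^-1, so d_i1 = 14.583 cm.
m_1 = -(14.583)/37.5 = -0.3889.
Since 14.583 cm > 10 cm, the first image lies past the second lens and serves as a virtual object: d_o2 = L - d_i1 = -4.583 cm.
Lens 2: 1/d_i2 = 1/f_2 - 1/d_o2 = 1/8 - 1/(-4.583) = 0.34318 cm^-1, so d_i2 = 2.914 cm.
m_2 = -(2.914)/(-4.583) = 0.6358.
The system's lateral magnification is m_1 m_2 = (-0.3889)(0.6358) = -0.2472.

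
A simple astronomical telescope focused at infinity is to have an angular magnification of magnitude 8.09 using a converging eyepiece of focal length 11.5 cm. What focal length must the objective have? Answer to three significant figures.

|M| = f_obj/|f_eye|, so f_obj = |M| x |f_eye| = 8.09 x 11.5 = 93.035 cm.

93.0 cm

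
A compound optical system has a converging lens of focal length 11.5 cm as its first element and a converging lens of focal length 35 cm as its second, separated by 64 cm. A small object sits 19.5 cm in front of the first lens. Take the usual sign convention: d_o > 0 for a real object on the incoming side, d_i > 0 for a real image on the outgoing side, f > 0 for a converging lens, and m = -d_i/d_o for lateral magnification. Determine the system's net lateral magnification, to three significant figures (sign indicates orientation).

51.9

Applying the thin-lens equation to the first lens, 1/11.5 = 1/19.5 + 1/d_i1, which gives d_i1 = 28.031 cm.
Its lateral magnification is m_1 = -d_i1/d_o1 = -(28.031)/19.5 = -1.4375.
That image sits 35.969 cm in front of the second lens, so d_o2 = 35.969 cm.
Applying the thin-lens equation again with f_2 = 35 cm and d_o2 = 35.969 cm gives d_i2 = 1299.516 cm.
m_2 = -(1299.516)/(35.969) = -36.1290.
Total m = m_1 x m_2 = (-1.4375)(-36.1290) = 51.9355.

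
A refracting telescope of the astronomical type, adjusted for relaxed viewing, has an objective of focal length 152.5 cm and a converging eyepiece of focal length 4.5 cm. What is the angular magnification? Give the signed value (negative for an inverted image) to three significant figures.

-33.9

M = -f_obj/f_eye = -152.5/(4.5) = -33.889.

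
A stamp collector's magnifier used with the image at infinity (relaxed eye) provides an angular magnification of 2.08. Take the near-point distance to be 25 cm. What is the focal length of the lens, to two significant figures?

12 cm

For the image at infinity, M = D/f.
f = D/M = 25/2.08 = 12.019 cm.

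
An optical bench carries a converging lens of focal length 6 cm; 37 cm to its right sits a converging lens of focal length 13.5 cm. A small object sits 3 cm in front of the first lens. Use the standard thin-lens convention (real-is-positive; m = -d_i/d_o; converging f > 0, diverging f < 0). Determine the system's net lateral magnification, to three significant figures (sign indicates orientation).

Applying the thin-lens equation to the first lens, 1/6 = 1/3 + 1/d_i1, which gives d_i1 = -6.000 cm.
Its lateral magnification is m_1 = -d_i1/d_o1 = -(-6.000)/3 = 2.0000.
With d_i1 < 0 the first image is virtual and lies on the object side; the object distance for lens 2 is d_o2 = 37 - (-6.000) = 43.000 cm.
Applying the thin-lens equation again with f_2 = 13.5 cm and d_o2 = 43.000 cm gives d_i2 = 19.678 cm.
m_2 = -(19.678)/(43.000) = -0.4576.
Total m = m_1 x m_2 = (2.0000)(-0.4576) = -0.9153.

-0.915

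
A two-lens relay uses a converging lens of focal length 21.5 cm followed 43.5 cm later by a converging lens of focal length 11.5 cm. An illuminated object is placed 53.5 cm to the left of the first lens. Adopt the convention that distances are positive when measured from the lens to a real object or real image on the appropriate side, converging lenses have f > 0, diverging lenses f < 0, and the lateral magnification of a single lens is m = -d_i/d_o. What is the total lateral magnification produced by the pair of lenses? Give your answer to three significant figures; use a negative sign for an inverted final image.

-1.96

First lens: d_i1 = 1/(1/21.5 - 1/53.5) = 35.945 cm.
m_1 = -(35.945)/53.5 = -0.6719.
That image sits 7.555 cm in front of the second lens, so d_o2 = 7.555 cm.
Second lens: d_i2 = 1/(1/11.5 - 1/(7.555)) = -22.021 cm.
m_2 = -(-22.021)/(7.555) = 2.9149.
Overall magnification: m = m_1 m_2 = -1.9584.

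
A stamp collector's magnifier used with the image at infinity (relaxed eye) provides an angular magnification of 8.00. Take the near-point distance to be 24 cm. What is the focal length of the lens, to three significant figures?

3.00 cm

For the image at infinity, M = D/f.
f = D/M = 24/8.0 = 3.000 cm.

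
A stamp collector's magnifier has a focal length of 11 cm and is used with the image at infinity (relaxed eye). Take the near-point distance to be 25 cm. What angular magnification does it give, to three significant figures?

M = D/f = 25/11 = 2.273.

2.27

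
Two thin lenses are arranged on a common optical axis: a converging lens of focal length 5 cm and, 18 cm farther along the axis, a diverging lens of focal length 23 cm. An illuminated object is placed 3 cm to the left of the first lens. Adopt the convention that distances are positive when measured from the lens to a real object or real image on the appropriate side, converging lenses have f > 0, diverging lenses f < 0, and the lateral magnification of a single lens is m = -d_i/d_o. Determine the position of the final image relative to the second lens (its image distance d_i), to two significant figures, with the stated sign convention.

Lens 1: 1/d_i1 = 1/f_1 - 1/d_o1 = 1/5 - 1/3 = -0.13333 cm^-1, so d_i1 = -7.500 cm.
The intermediate image is virtual, 7.500 cm to the left of lens 1, so d_o2 = L - d_i1 = 18 - (-7.500) = 25.500 cm.
Lens 2: 1/d_i2 = 1/f_2 - 1/d_o2 = 1/(-23) - 1/(25.500) = -0.08269 cm^-1, so d_i2 = -12.093 cm.

-12 cm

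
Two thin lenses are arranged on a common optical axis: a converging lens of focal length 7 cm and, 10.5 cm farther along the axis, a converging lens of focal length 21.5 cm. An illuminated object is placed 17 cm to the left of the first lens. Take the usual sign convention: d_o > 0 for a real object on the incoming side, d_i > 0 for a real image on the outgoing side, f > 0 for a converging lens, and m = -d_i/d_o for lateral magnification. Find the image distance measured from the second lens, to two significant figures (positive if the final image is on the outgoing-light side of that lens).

1.3 cm

Lens 1: 1/d_i1 = 1/f_1 - 1/d_o1 = 1/7 - 1/17 = 0.08403 cm^-1, so d_i1 = 11.900 cm.
Since 11.900 cm > 10.5 cm, the first image lies past the second lens and serves as a virtual object: d_o2 = L - d_i1 = -1.400 cm.
Lens 2: 1/d_i2 = 1/f_2 - 1/d_o2 = 1/21.5 - 1/(-1.400) = 0.76080 cm^-1, so d_i2 = 1.314 cm.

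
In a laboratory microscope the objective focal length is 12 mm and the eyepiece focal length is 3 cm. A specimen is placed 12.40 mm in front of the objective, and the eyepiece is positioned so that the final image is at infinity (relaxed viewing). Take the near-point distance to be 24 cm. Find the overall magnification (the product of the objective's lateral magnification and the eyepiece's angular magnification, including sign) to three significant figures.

Convert to cm: f_obj = 12 mm = 1.2 cm; d_o = 12.40 mm = 1.24 cm.
Objective: 1/d_i = 1/f_obj - 1/d_o = 1/1.2 - 1/1.24 = 0.02688 cm^-1, so d_i = 37.200 cm.
m_obj = -d_i/d_o = -37.200/1.24 = -30.000.
Eyepiece angular magnification (image at infinity): M_eye = D/f_e = 24/3 = 8.000.
Overall M = m_obj x M_eye = (-30.000)(8.000) = -240.00.

-240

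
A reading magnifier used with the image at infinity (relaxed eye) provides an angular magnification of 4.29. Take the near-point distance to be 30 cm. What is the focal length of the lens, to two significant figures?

For the image at infinity, M = D/f.
f = D/M = 30/4.29 = 6.993 cm.

7.0 cm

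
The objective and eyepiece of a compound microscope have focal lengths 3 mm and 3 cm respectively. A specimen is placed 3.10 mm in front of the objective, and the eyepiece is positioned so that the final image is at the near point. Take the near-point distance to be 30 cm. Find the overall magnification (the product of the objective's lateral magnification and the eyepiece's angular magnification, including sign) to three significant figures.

Convert to cm: f_obj = 3 mm = 0.3 cm; d_o = 3.10 mm = 0.31 cm.
Objective: 1/d_i = 1/f_obj - 1/d_o = 1/0.3 - 1/0.31 = 0.10753 cm^-1, so d_i = 9.300 cm.
m_obj = -d_i/d_o = -9.300/0.31 = -30.000.
Eyepiece angular magnification (image at near point): M_eye = 1 + D/f_e = 1 + 30/3 = 11.000.
Overall M = m_obj x M_eye = (-30.000)(11.000) = -330.00.

-330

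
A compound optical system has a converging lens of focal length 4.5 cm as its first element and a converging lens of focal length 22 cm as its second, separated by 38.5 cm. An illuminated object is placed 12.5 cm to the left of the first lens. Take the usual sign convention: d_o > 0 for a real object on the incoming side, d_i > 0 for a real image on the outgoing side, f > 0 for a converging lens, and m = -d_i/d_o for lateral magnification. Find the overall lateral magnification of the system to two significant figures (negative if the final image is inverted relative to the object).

1.3

Lens 1: 1/d_i1 = 1/f_1 - 1/d_o1 = 1/4.5 - 1/12.5 = 0.14222 cm^-1, so d_i1 = 7.031 cm.
m_1 = -(7.031)/12.5 = -0.5625.
The intermediate image is 7.031 cm to the right of lens 1, so d_o2 = L - d_i1 = 38.5 - 7.031 = 31.469 cm.
Lens 2: 1/d_i2 = 1/f_2 - 1/d_o2 = 1/22 - 1/(31.469) = 0.01368 cm^-1, so d_i2 = 73.116 cm.
m_2 = -(73.116)/(31.469) = -2.3234.
Total m = m_1 x m_2 = (-0.5625)(-2.3234) = 1.3069.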